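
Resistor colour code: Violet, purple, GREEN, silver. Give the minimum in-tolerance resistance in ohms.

6930000 Ω

Violet → 7 (first significant figure)
Violet → 7 (second significant figure)
Green → ×10^5 multiplier
Silver → ±10% tolerance
77 × 100000 = 7700000 Ω
Minimum = 7700000 × (1 − 10/100) = 6930000 Ω.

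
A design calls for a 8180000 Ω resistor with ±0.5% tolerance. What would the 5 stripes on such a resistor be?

8180000 Ω = 818 × 10^4.
8 → grey
1 → brown
8 → grey
Multiplier 10^4 → yellow.
±0.5% tolerance → green.

grey, brown, grey, yellow, green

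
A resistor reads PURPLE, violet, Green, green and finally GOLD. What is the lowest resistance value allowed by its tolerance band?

Violet → 7 (first significant figure)
Violet → 7 (second significant figure)
Green → 5 (third significant figure)
Green → ×10^5 multiplier
Gold → ±5% tolerance
775 × 100000 = 77500000 Ω
Lowest = 77500000 × (1 − 5/100) = 73625000 Ω.

73625000 Ω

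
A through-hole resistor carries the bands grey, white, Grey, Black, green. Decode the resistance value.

Grey → 8 (first significant figure)
White → 9 (second significant figure)
Grey → 8 (third significant figure)
Black → ×1 multiplier
898 × 1 = 898 Ω

898 Ω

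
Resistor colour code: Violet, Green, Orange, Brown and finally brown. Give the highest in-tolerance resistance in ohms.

Violet → 7 (first significant figure)
Green → 5 (second significant figure)
Orange → 3 (third significant figure)
Brown → ×10 multiplier
Brown → ±1% tolerance
753 × 10 = 7530 Ω
Highest = 7530 × (1 + 1/100) = 7605.3 Ω.

7605.3 Ω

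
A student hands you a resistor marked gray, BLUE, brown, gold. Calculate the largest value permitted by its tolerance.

903 Ω

Grey → 8 (first significant figure)
Blue → 6 (second significant figure)
Brown → ×10 multiplier
Gold → ±5% tolerance
86 × 10 = 860 Ω
Largest = 860 × (1 + 5/100) = 903 Ω.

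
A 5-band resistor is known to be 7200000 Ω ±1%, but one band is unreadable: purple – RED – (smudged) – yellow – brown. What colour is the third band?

7200000 Ω = 720 × 10^4.
The third band gives digit 0 of the significand, and 0 is black.

black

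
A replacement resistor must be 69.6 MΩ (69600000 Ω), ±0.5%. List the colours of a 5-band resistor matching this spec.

blue, white, blue, green, green

69600000 Ω = 696 × 10^5.
6 → blue
9 → white
6 → blue
Multiplier 10^5 → green.
±0.5% tolerance → green.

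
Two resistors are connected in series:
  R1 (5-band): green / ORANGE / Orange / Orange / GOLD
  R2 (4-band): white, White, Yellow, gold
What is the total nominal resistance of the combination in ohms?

R1: green, orange, orange → 533; orange ×10^3 → 533000 Ω.
R2: white, white → 99; yellow ×10^4 → 990000 Ω.
Series: 533000 + 990000 = 1523000 Ω.

1523000 Ω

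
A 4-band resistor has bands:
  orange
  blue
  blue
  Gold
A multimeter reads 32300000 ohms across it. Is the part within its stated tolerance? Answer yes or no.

no

Orange → 3 (first significant figure)
Blue → 6 (second significant figure)
Blue → ×10^6 multiplier
Gold → ±5% tolerance
36 × 1000000 = 36000000 Ω
Allowed range: 34200000 Ω to 37800000 Ω.
32300000 ohms lies outside that range.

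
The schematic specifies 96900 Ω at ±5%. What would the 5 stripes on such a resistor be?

white, blue, white, red, gold

96900 Ω = 969 × 10^2.
9 → white
6 → blue
9 → white
Multiplier 10^2 → red.
±5% tolerance → gold.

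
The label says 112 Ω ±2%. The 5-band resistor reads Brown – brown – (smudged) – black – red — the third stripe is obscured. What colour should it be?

red

112 Ω = 112 × 10^0.
The third band gives digit 2 of the significand, and 2 is red.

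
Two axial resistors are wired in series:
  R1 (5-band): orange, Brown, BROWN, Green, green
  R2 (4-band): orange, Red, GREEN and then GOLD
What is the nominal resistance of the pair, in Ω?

34300000 Ω

R1: orange, brown, brown → 311; green ×10^5 → 31100000 Ω.
R2: orange, red → 32; green ×10^5 → 3200000 Ω.
Series: 31100000 + 3200000 = 34300000 Ω.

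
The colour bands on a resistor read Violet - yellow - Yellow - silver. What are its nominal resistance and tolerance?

740000 Ω ±10%

Violet → 7 (first significant figure)
Yellow → 4 (second significant figure)
Yellow → ×10^4 multiplier
Silver → ±10% tolerance
74 × 10000 = 740000 Ω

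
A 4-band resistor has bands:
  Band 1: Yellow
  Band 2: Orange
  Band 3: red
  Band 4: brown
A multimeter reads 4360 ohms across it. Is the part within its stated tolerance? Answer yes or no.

Yellow → 4 (first significant figure)
Orange → 3 (second significant figure)
Red → ×10^2 multiplier
Brown → ±1% tolerance
43 × 100 = 4300 Ω
Allowed range: 4257 Ω to 4343 Ω.
4360 ohms lies outside that range.

no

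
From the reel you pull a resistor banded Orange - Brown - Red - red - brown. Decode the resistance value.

Orange → 3 (first significant figure)
Brown → 1 (second significant figure)
Red → 2 (third significant figure)
Red → ×10^2 multiplier
312 × 100 = 31200 Ω

31200 Ω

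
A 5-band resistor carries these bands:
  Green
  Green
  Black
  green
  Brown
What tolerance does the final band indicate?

±1%

The last band, brown, is the tolerance band.
Brown corresponds to ±1%.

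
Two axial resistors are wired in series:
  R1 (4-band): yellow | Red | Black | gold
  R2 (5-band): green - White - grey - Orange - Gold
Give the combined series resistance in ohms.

598042 Ω

R1: yellow, red → 42; black ×1 → 42 Ω.
R2: green, white, grey → 598; orange ×10^3 → 598000 Ω.
Series: 42 + 598000 = 598042 Ω.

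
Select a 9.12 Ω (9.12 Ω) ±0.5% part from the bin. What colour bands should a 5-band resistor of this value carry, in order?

white, brown, red, silver, green

9.12 Ω = 912 × 10^-2.
9 → white
1 → brown
2 → red
Multiplier 10^-2 → silver.
±0.5% tolerance → green.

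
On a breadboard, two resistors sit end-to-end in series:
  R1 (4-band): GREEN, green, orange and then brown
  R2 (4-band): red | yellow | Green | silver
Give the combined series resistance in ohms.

2455000 Ω

R1: green, green → 55; orange ×10^3 → 55000 Ω.
R2: red, yellow → 24; green ×10^5 → 2400000 Ω.
Series: 55000 + 2400000 = 2455000 Ω.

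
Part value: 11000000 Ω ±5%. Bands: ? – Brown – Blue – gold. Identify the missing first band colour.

brown

11000000 Ω = 11 × 10^6.
The first band gives digit 1 of the significand, and 1 is brown.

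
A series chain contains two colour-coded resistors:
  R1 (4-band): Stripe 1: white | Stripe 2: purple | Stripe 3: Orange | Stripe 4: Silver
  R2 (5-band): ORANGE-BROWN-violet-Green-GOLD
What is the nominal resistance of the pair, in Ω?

31797000 Ω

R1: white, violet → 97; orange ×10^3 → 97000 Ω.
R2: orange, brown, violet → 317; green ×10^5 → 31700000 Ω.
Series: 97000 + 31700000 = 31797000 Ω.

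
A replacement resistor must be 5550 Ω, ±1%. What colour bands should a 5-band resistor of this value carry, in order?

green, green, green, brown, brown

5550 Ω = 555 × 10^1.
5 → green
5 → green
5 → green
Multiplier 10^1 → brown.
±1% tolerance → brown.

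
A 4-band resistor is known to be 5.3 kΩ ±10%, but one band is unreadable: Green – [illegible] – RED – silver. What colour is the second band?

orange

5300 Ω = 53 × 10^2.
The second band gives digit 3 of the significand, and 3 is orange.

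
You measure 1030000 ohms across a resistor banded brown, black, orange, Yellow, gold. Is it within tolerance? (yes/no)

Brown → 1 (first significant figure)
Black → 0 (second significant figure)
Orange → 3 (third significant figure)
Yellow → ×10^4 multiplier
Gold → ±5% tolerance
103 × 10000 = 1030000 Ω
Allowed range: 978500 Ω to 1081500 Ω.
1030000 ohms lies inside that range.

yes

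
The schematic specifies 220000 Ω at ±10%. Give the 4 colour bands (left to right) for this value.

220000 Ω = 22 × 10^4.
2 → red
2 → red
Multiplier 10^4 → yellow.
±10% tolerance → silver.

red, red, yellow, silver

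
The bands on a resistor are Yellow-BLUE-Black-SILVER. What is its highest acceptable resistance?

50.6 Ω

Yellow → 4 (first significant figure)
Blue → 6 (second significant figure)
Black → ×1 multiplier
Silver → ±10% tolerance
46 × 1 = 46 Ω
Highest = 46 × (1 + 10/100) = 50.6 Ω.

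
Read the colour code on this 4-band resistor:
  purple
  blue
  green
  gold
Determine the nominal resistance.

7600000 Ω

Violet → 7 (first significant figure)
Blue → 6 (second significant figure)
Green → ×10^5 multiplier
76 × 100000 = 7600000 Ω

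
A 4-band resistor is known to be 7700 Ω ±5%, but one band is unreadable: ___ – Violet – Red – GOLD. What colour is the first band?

violet

7700 Ω = 77 × 10^2.
The first band gives digit 7 of the significand, and 7 is violet.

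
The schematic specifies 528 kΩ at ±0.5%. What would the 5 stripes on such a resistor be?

528000 Ω = 528 × 10^3.
5 → green
2 → red
8 → grey
Multiplier 10^3 → orange.
±0.5% tolerance → green.

green, red, grey, orange, green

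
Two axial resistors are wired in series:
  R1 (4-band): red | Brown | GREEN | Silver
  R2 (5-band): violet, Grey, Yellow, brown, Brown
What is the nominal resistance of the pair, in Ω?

2107840 Ω

R1: red, brown → 21; green ×10^5 → 2100000 Ω.
R2: violet, grey, yellow → 784; brown ×10 → 7840 Ω.
Series: 2100000 + 7840 = 2107840 Ω.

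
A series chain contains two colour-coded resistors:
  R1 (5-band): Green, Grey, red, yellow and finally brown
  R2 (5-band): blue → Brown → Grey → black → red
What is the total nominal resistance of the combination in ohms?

R1: green, grey, red → 582; yellow ×10^4 → 5820000 Ω.
R2: blue, brown, grey → 618; black ×1 → 618 Ω.
Series: 5820000 + 618 = 5820618 Ω.

5820618 Ω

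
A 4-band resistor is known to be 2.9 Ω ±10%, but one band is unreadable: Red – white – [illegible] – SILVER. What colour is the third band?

gold

2.9 Ω = 29 × 10^-1.
The third band is the multiplier, 10^-1, which is gold.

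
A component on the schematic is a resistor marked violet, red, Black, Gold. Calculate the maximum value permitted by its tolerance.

75.6 Ω

Violet → 7 (first significant figure)
Red → 2 (second significant figure)
Black → ×1 multiplier
Gold → ±5% tolerance
72 × 1 = 72 Ω
Maximum = 72 × (1 + 5/100) = 75.6 Ω.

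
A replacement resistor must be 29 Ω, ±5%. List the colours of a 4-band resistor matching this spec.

29 Ω = 29 × 10^0.
2 → red
9 → white
Multiplier 10^0 → black.
±5% tolerance → gold.

red, white, black, gold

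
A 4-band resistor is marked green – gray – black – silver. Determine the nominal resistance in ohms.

58 Ω

Green → 5 (first significant figure)
Grey → 8 (second significant figure)
Black → ×1 multiplier
58 × 1 = 58 Ω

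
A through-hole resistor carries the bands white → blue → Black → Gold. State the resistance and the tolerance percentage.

White → 9 (first significant figure)
Blue → 6 (second significant figure)
Black → ×1 multiplier
Gold → ±5% tolerance
96 × 1 = 96 Ω

96 Ω ±5%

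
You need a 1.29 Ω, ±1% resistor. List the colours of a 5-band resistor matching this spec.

1.29 Ω = 129 × 10^-2.
1 → brown
2 → red
9 → white
Multiplier 10^-2 → silver.
±1% tolerance → brown.

brown, red, white, silver, brown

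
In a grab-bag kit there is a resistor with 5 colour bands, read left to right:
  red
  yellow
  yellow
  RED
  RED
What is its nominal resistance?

24400 Ω

Red → 2 (first significant figure)
Yellow → 4 (second significant figure)
Yellow → 4 (third significant figure)
Red → ×10^2 multiplier
244 × 100 = 24400 Ω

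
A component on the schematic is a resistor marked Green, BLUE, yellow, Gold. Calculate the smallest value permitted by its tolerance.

Green → 5 (first significant figure)
Blue → 6 (second significant figure)
Yellow → ×10^4 multiplier
Gold → ±5% tolerance
56 × 10000 = 560000 Ω
Smallest = 560000 × (1 − 5/100) = 532000 Ω.

532000 Ω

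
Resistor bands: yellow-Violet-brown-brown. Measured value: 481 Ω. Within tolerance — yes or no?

Yellow → 4 (first significant figure)
Violet → 7 (second significant figure)
Brown → ×10 multiplier
Brown → ±1% tolerance
47 × 10 = 470 Ω
Allowed range: 465.3 Ω to 474.7 Ω.
481 Ω lies outside that range.

no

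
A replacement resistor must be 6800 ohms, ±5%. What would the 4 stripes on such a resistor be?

blue, grey, red, gold

6800 Ω = 68 × 10^2.
6 → blue
8 → grey
Multiplier 10^2 → red.
±5% tolerance → gold.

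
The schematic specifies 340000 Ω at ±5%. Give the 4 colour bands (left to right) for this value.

orange, yellow, yellow, gold

340000 Ω = 34 × 10^4.
3 → orange
4 → yellow
Multiplier 10^4 → yellow.
±5% tolerance → gold.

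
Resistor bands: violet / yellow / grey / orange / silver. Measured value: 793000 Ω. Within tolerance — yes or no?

Violet → 7 (first significant figure)
Yellow → 4 (second significant figure)
Grey → 8 (third significant figure)
Orange → ×10^3 multiplier
Silver → ±10% tolerance
748 × 1000 = 748000 Ω
Allowed range: 673200 Ω to 822800 Ω.
793000 Ω lies inside that range.

yes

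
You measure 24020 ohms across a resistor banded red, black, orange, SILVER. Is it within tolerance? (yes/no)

Red → 2 (first significant figure)
Black → 0 (second significant figure)
Orange → ×10^3 multiplier
Silver → ±10% tolerance
20 × 1000 = 20000 Ω
Allowed range: 18000 Ω to 22000 Ω.
24020 ohms lies outside that range.

no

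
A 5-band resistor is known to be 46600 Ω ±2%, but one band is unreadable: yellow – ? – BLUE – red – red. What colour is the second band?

46600 Ω = 466 × 10^2.
The second band gives digit 6 of the significand, and 6 is blue.

blue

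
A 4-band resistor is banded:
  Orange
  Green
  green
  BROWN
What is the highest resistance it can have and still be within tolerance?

Orange → 3 (first significant figure)
Green → 5 (second significant figure)
Green → ×10^5 multiplier
Brown → ±1% tolerance
35 × 100000 = 3500000 Ω
Highest = 3500000 × (1 + 1/100) = 3535000 Ω.

3535000 Ω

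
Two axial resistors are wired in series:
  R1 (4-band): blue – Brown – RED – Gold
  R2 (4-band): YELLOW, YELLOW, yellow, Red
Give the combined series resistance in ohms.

446100 Ω

R1: blue, brown → 61; red ×10^2 → 6100 Ω.
R2: yellow, yellow → 44; yellow ×10^4 → 440000 Ω.
Series: 6100 + 440000 = 446100 Ω.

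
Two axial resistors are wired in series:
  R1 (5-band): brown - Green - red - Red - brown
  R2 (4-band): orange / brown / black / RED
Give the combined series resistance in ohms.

15231 Ω

R1: brown, green, red → 152; red ×10^2 → 15200 Ω.
R2: orange, brown → 31; black ×1 → 31 Ω.
Series: 15200 + 31 = 15231 Ω.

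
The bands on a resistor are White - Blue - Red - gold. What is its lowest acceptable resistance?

White → 9 (first significant figure)
Blue → 6 (second significant figure)
Red → ×10^2 multiplier
Gold → ±5% tolerance
96 × 100 = 9600 Ω
Lowest = 9600 × (1 − 5/100) = 9120 Ω.

9120 Ω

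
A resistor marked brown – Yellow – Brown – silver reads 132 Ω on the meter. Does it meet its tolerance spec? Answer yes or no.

yes

Brown → 1 (first significant figure)
Yellow → 4 (second significant figure)
Brown → ×10 multiplier
Silver → ±10% tolerance
14 × 10 = 140 Ω
Allowed range: 126 Ω to 154 Ω.
132 Ω lies inside that range.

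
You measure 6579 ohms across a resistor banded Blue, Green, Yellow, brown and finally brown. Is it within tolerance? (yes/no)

yes

Blue → 6 (first significant figure)
Green → 5 (second significant figure)
Yellow → 4 (third significant figure)
Brown → ×10 multiplier
Brown → ±1% tolerance
654 × 10 = 6540 Ω
Allowed range: 6474.6 Ω to 6605.4 Ω.
6579 ohms lies inside that range.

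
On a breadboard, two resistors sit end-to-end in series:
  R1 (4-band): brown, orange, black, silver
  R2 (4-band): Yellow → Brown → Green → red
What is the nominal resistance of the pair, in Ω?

4100013 Ω

R1: brown, orange → 13; black ×1 → 13 Ω.
R2: yellow, brown → 41; green ×10^5 → 4100000 Ω.
Series: 13 + 4100000 = 4100013 Ω.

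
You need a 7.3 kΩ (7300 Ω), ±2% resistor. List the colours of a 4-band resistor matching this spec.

violet, orange, red, red

7300 Ω = 73 × 10^2.
7 → violet
3 → orange
Multiplier 10^2 → red.
±2% tolerance → red.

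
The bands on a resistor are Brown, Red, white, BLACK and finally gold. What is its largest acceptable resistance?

135.45 Ω

Brown → 1 (first significant figure)
Red → 2 (second significant figure)
White → 9 (third significant figure)
Black → ×1 multiplier
Gold → ±5% tolerance
129 × 1 = 129 Ω
Largest = 129 × (1 + 5/100) = 135.45 Ω.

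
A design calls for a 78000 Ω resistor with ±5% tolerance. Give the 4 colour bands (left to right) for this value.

violet, grey, orange, gold

78000 Ω = 78 × 10^3.
7 → violet
8 → grey
Multiplier 10^3 → orange.
±5% tolerance → gold.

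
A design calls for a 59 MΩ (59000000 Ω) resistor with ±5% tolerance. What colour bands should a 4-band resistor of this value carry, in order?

59000000 Ω = 59 × 10^6.
5 → green
9 → white
Multiplier 10^6 → blue.
±5% tolerance → gold.

green, white, blue, gold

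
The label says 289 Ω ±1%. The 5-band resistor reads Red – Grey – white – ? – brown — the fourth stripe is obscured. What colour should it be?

black

289 Ω = 289 × 10^0.
The fourth band is the multiplier, 10^0, which is black.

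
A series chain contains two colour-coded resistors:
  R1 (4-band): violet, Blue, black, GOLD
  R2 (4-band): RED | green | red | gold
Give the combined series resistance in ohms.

R1: violet, blue → 76; black ×1 → 76 Ω.
R2: red, green → 25; red ×10^2 → 2500 Ω.
Series: 76 + 2500 = 2576 Ω.

2576 Ω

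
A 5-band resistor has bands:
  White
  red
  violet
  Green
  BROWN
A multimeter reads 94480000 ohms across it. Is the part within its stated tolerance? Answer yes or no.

no

White → 9 (first significant figure)
Red → 2 (second significant figure)
Violet → 7 (third significant figure)
Green → ×10^5 multiplier
Brown → ±1% tolerance
927 × 100000 = 92700000 Ω
Allowed range: 91773000 Ω to 93627000 Ω.
94480000 ohms lies outside that range.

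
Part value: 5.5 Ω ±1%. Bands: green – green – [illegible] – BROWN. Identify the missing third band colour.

gold

5.5 Ω = 55 × 10^-1.
The third band is the multiplier, 10^-1, which is gold.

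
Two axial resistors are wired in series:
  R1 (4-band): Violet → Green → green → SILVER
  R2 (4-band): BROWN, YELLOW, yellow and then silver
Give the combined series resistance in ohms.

7640000 Ω

R1: violet, green → 75; green ×10^5 → 7500000 Ω.
R2: brown, yellow → 14; yellow ×10^4 → 140000 Ω.
Series: 7500000 + 140000 = 7640000 Ω.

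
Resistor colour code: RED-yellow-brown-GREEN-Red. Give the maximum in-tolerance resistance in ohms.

Red → 2 (first significant figure)
Yellow → 4 (second significant figure)
Brown → 1 (third significant figure)
Green → ×10^5 multiplier
Red → ±2% tolerance
241 × 100000 = 24100000 Ω
Maximum = 24100000 × (1 + 2/100) = 24582000 Ω.

24582000 Ω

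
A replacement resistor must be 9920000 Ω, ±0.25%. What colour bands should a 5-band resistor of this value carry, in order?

9920000 Ω = 992 × 10^4.
9 → white
9 → white
2 → red
Multiplier 10^4 → yellow.
±0.25% tolerance → blue.

white, white, red, yellow, blue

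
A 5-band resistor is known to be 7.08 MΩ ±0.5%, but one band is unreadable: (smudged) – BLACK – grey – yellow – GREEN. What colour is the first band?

7080000 Ω = 708 × 10^4.
The first band gives digit 7 of the significand, and 7 is violet.

violet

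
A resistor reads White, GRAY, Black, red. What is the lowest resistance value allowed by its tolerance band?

White → 9 (first significant figure)
Grey → 8 (second significant figure)
Black → ×1 multiplier
Red → ±2% tolerance
98 × 1 = 98 Ω
Lowest = 98 × (1 − 2/100) = 96.04 Ω.

96.04 Ω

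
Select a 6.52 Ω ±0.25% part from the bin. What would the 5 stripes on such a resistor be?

blue, green, red, silver, blue

6.52 Ω = 652 × 10^-2.
6 → blue
5 → green
2 → red
Multiplier 10^-2 → silver.
±0.25% tolerance → blue.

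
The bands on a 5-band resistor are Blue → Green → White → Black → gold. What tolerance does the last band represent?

±5%

The last band, gold, is the tolerance band.
Gold corresponds to ±5%.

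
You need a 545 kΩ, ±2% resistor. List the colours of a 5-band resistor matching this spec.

545000 Ω = 545 × 10^3.
5 → green
4 → yellow
5 → green
Multiplier 10^3 → orange.
±2% tolerance → red.

green, yellow, green, orange, red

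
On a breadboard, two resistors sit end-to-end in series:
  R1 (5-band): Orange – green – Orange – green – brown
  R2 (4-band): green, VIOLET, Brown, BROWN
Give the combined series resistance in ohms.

R1: orange, green, orange → 353; green ×10^5 → 35300000 Ω.
R2: green, violet → 57; brown ×10 → 570 Ω.
Series: 35300000 + 570 = 35300570 Ω.

35300570 Ω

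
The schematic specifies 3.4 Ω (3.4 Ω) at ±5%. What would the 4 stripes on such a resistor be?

orange, yellow, gold, gold

3.4 Ω = 34 × 10^-1.
3 → orange
4 → yellow
Multiplier 10^-1 → gold.
±5% tolerance → gold.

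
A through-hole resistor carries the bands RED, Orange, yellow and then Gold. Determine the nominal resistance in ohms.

230000 Ω

Red → 2 (first significant figure)
Orange → 3 (second significant figure)
Yellow → ×10^4 multiplier
23 × 10000 = 230000 Ω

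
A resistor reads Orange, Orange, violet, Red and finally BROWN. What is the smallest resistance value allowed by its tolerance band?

Orange → 3 (first significant figure)
Orange → 3 (second significant figure)
Violet → 7 (third significant figure)
Red → ×10^2 multiplier
Brown → ±1% tolerance
337 × 100 = 33700 Ω
Smallest = 33700 × (1 − 1/100) = 33363 Ω.

33363 Ω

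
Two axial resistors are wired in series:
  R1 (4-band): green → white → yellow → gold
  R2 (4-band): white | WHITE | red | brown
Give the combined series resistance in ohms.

R1: green, white → 59; yellow ×10^4 → 590000 Ω.
R2: white, white → 99; red ×10^2 → 9900 Ω.
Series: 590000 + 9900 = 599900 Ω.

599900 Ω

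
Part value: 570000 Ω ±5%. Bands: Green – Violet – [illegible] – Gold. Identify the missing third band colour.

570000 Ω = 57 × 10^4.
The third band is the multiplier, 10^4, which is yellow.

yellow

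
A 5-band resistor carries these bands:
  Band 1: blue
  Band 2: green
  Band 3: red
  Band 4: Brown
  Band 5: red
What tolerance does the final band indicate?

The last band, red, is the tolerance band.
Red corresponds to ±2%.

±2%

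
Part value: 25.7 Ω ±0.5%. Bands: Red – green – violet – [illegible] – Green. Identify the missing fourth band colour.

gold

25.7 Ω = 257 × 10^-1.
The fourth band is the multiplier, 10^-1, which is gold.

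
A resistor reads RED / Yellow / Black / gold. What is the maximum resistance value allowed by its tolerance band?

Red → 2 (first significant figure)
Yellow → 4 (second significant figure)
Black → ×1 multiplier
Gold → ±5% tolerance
24 × 1 = 24 Ω
Maximum = 24 × (1 + 5/100) = 25.2 Ω.

25.2 Ω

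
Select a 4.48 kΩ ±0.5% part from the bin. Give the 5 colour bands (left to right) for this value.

4480 Ω = 448 × 10^1.
4 → yellow
4 → yellow
8 → grey
Multiplier 10^1 → brown.
±0.5% tolerance → green.

yellow, yellow, grey, brown, green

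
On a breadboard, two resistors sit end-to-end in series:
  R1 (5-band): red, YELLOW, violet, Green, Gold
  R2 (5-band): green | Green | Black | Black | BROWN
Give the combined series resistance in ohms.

24700550 Ω

R1: red, yellow, violet → 247; green ×10^5 → 24700000 Ω.
R2: green, green, black → 550; black ×1 → 550 Ω.
Series: 24700000 + 550 = 24700550 Ω.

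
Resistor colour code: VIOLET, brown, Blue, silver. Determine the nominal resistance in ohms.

Violet → 7 (first significant figure)
Brown → 1 (second significant figure)
Blue → ×10^6 multiplier
71 × 1000000 = 71000000 Ω

71000000 Ω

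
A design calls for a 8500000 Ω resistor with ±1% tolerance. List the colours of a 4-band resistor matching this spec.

grey, green, green, brown

8500000 Ω = 85 × 10^5.
8 → grey
5 → green
Multiplier 10^5 → green.
±1% tolerance → brown.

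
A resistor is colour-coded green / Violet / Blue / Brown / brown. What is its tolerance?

The last band, brown, is the tolerance band.
Brown corresponds to ±1%.

±1%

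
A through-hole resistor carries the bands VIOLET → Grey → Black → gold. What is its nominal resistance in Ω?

Violet → 7 (first significant figure)
Grey → 8 (second significant figure)
Black → ×1 multiplier
78 × 1 = 78 Ω

78 Ω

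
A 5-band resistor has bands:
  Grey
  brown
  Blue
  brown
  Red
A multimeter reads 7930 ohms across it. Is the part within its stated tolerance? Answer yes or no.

Grey → 8 (first significant figure)
Brown → 1 (second significant figure)
Blue → 6 (third significant figure)
Brown → ×10 multiplier
Red → ±2% tolerance
816 × 10 = 8160 Ω
Allowed range: 7996.8 Ω to 8323.2 Ω.
7930 ohms lies outside that range.

no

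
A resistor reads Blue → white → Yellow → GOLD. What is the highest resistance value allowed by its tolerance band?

724500 Ω

Blue → 6 (first significant figure)
White → 9 (second significant figure)
Yellow → ×10^4 multiplier
Gold → ±5% tolerance
69 × 10000 = 690000 Ω
Highest = 690000 × (1 + 5/100) = 724500 Ω.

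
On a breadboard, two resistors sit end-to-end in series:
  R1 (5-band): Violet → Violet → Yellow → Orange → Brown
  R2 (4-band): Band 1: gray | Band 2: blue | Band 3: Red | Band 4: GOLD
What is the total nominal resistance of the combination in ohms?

R1: violet, violet, yellow → 774; orange ×10^3 → 774000 Ω.
R2: grey, blue → 86; red ×10^2 → 8600 Ω.
Series: 774000 + 8600 = 782600 Ω.

782600 Ω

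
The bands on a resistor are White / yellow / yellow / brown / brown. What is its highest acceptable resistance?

White → 9 (first significant figure)
Yellow → 4 (second significant figure)
Yellow → 4 (third significant figure)
Brown → ×10 multiplier
Brown → ±1% tolerance
944 × 10 = 9440 Ω
Highest = 9440 × (1 + 1/100) = 9534.4 Ω.

9534.4 Ω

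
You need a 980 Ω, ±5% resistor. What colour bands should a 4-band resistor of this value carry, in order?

980 Ω = 98 × 10^1.
9 → white
8 → grey
Multiplier 10^1 → brown.
±5% tolerance → gold.

white, grey, brown, gold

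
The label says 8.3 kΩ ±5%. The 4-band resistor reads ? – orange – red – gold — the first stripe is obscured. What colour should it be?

grey

8300 Ω = 83 × 10^2.
The first band gives digit 8 of the significand, and 8 is grey.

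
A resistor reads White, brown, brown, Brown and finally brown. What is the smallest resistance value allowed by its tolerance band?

9018.9 Ω

White → 9 (first significant figure)
Brown → 1 (second significant figure)
Brown → 1 (third significant figure)
Brown → ×10 multiplier
Brown → ±1% tolerance
911 × 10 = 9110 Ω
Smallest = 9110 × (1 − 1/100) = 9018.9 Ω.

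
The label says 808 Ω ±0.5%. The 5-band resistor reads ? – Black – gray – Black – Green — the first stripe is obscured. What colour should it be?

808 Ω = 808 × 10^0.
The first band gives digit 8 of the significand, and 8 is grey.

grey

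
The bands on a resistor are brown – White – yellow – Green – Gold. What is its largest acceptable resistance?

Brown → 1 (first significant figure)
White → 9 (second significant figure)
Yellow → 4 (third significant figure)
Green → ×10^5 multiplier
Gold → ±5% tolerance
194 × 100000 = 19400000 Ω
Largest = 19400000 × (1 + 5/100) = 20370000 Ω.

20370000 Ω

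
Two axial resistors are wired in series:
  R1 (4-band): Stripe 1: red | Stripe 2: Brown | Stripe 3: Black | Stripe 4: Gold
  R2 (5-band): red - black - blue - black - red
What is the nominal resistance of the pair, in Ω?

227 Ω

R1: red, brown → 21; black ×1 → 21 Ω.
R2: red, black, blue → 206; black ×1 → 206 Ω.
Series: 21 + 206 = 227 Ω.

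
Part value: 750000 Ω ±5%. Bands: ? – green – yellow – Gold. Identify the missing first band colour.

750000 Ω = 75 × 10^4.
The first band gives digit 7 of the significand, and 7 is violet.

violet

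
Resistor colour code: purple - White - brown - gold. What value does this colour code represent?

Violet → 7 (first significant figure)
White → 9 (second significant figure)
Brown → ×10 multiplier
79 × 10 = 790 Ω

790 Ω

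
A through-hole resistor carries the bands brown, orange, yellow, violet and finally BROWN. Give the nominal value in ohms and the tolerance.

Brown → 1 (first significant figure)
Orange → 3 (second significant figure)
Yellow → 4 (third significant figure)
Violet → ×10^7 multiplier
Brown → ±1% tolerance
134 × 10000000 = 1340000000 Ω

1340000000 Ω ±1%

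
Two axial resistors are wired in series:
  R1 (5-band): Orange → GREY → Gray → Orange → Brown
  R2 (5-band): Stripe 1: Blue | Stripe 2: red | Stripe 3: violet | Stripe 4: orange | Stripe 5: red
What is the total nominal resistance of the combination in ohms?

1015000 Ω

R1: orange, grey, grey → 388; orange ×10^3 → 388000 Ω.
R2: blue, red, violet → 627; orange ×10^3 → 627000 Ω.
Series: 388000 + 627000 = 1015000 Ω.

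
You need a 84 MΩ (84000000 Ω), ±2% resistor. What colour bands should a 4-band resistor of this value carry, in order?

84000000 Ω = 84 × 10^6.
8 → grey
4 → yellow
Multiplier 10^6 → blue.
±2% tolerance → red.

grey, yellow, blue, red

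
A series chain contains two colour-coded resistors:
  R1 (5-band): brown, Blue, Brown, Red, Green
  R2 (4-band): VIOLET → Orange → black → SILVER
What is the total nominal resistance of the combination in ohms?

R1: brown, blue, brown → 161; red ×10^2 → 16100 Ω.
R2: violet, orange → 73; black ×1 → 73 Ω.
Series: 16100 + 73 = 16173 Ω.

16173 Ω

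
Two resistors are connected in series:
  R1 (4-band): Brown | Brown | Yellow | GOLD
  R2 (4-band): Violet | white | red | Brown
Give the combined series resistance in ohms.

R1: brown, brown → 11; yellow ×10^4 → 110000 Ω.
R2: violet, white → 79; red ×10^2 → 7900 Ω.
Series: 110000 + 7900 = 117900 Ω.

117900 Ω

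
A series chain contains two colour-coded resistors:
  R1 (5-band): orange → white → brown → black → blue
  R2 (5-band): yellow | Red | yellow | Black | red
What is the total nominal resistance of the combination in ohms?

R1: orange, white, brown → 391; black ×1 → 391 Ω.
R2: yellow, red, yellow → 424; black ×1 → 424 Ω.
Series: 391 + 424 = 815 Ω.

815 Ω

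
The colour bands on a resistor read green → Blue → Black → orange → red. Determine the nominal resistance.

560000 Ω

Green → 5 (first significant figure)
Blue → 6 (second significant figure)
Black → 0 (third significant figure)
Orange → ×10^3 multiplier
560 × 1000 = 560000 Ω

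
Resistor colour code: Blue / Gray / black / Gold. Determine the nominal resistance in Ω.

Blue → 6 (first significant figure)
Grey → 8 (second significant figure)
Black → ×1 multiplier
68 × 1 = 68 Ω

68 Ω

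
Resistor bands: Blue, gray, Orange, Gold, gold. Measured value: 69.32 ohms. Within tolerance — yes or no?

yes

Blue → 6 (first significant figure)
Grey → 8 (second significant figure)
Orange → 3 (third significant figure)
Gold → ×0.1 multiplier
Gold → ±5% tolerance
683 × 0.1 = 68.3 Ω
Allowed range: 64.885 Ω to 71.715 Ω.
69.32 ohms lies inside that range.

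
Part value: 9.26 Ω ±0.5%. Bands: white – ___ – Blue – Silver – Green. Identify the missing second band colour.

9.26 Ω = 926 × 10^-2.
The second band gives digit 2 of the significand, and 2 is red.

red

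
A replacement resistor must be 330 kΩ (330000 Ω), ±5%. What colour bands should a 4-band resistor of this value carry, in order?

330000 Ω = 33 × 10^4.
3 → orange
3 → orange
Multiplier 10^4 → yellow.
±5% tolerance → gold.

orange, orange, yellow, gold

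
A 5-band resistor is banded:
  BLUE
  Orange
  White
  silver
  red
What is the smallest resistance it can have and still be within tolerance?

Blue → 6 (first significant figure)
Orange → 3 (second significant figure)
White → 9 (third significant figure)
Silver → ×0.01 multiplier
Red → ±2% tolerance
639 × 0.01 = 6.39 Ω
Smallest = 6.39 × (1 − 2/100) = 6.2622 Ω.

6.2622 Ω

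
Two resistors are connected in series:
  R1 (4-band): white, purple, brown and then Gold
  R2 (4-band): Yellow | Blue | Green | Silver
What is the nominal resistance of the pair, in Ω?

R1: white, violet → 97; brown ×10 → 970 Ω.
R2: yellow, blue → 46; green ×10^5 → 4600000 Ω.
Series: 970 + 4600000 = 4600970 Ω.

4600970 Ω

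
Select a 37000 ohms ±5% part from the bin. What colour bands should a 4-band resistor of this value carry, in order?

orange, violet, orange, gold

37000 Ω = 37 × 10^3.
3 → orange
7 → violet
Multiplier 10^3 → orange.
±5% tolerance → gold.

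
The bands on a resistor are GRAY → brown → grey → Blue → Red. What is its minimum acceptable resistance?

801640000 Ω

Grey → 8 (first significant figure)
Brown → 1 (second significant figure)
Grey → 8 (third significant figure)
Blue → ×10^6 multiplier
Red → ±2% tolerance
818 × 1000000 = 818000000 Ω
Minimum = 818000000 × (1 − 2/100) = 801640000 Ω.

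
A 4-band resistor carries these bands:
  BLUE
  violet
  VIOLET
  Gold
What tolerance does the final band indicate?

±5%

The last band, gold, is the tolerance band.
Gold corresponds to ±5%.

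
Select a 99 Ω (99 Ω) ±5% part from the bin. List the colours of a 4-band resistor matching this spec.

99 Ω = 99 × 10^0.
9 → white
9 → white
Multiplier 10^0 → black.
±5% tolerance → gold.

white, white, black, gold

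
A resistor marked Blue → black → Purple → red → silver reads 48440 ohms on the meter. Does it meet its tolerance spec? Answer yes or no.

Blue → 6 (first significant figure)
Black → 0 (second significant figure)
Violet → 7 (third significant figure)
Red → ×10^2 multiplier
Silver → ±10% tolerance
607 × 100 = 60700 Ω
Allowed range: 54630 Ω to 66770 Ω.
48440 ohms lies outside that range.

no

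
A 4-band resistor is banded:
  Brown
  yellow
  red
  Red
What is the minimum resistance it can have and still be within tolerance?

1372 Ω

Brown → 1 (first significant figure)
Yellow → 4 (second significant figure)
Red → ×10^2 multiplier
Red → ±2% tolerance
14 × 100 = 1400 Ω
Minimum = 1400 × (1 − 2/100) = 1372 Ω.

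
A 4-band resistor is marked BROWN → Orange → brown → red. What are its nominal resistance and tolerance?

130 Ω ±2%

Brown → 1 (first significant figure)
Orange → 3 (second significant figure)
Brown → ×10 multiplier
Red → ±2% tolerance
13 × 10 = 130 Ω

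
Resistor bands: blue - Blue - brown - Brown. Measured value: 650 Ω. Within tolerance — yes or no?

no

Blue → 6 (first significant figure)
Blue → 6 (second significant figure)
Brown → ×10 multiplier
Brown → ±1% tolerance
66 × 10 = 660 Ω
Allowed range: 653.4 Ω to 666.6 Ω.
650 Ω lies outside that range.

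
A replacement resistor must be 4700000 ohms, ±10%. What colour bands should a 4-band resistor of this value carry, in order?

4700000 Ω = 47 × 10^5.
4 → yellow
7 → violet
Multiplier 10^5 → green.
±10% tolerance → silver.

yellow, violet, green, silver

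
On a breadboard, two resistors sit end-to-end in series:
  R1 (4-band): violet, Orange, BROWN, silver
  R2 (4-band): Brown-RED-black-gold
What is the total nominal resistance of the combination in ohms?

R1: violet, orange → 73; brown ×10 → 730 Ω.
R2: brown, red → 12; black ×1 → 12 Ω.
Series: 730 + 12 = 742 Ω.

742 Ω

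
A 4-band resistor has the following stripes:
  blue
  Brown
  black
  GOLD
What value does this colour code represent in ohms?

61 Ω

Blue → 6 (first significant figure)
Brown → 1 (second significant figure)
Black → ×1 multiplier
61 × 1 = 61 Ω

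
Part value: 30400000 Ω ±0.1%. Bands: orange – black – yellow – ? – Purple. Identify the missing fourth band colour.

30400000 Ω = 304 × 10^5.
The fourth band is the multiplier, 10^5, which is green.

green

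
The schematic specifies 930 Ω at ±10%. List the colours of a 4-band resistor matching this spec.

white, orange, brown, silver

930 Ω = 93 × 10^1.
9 → white
3 → orange
Multiplier 10^1 → brown.
±10% tolerance → silver.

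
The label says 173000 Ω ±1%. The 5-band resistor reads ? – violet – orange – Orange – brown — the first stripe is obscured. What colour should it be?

brown

173000 Ω = 173 × 10^3.
The first band gives digit 1 of the significand, and 1 is brown.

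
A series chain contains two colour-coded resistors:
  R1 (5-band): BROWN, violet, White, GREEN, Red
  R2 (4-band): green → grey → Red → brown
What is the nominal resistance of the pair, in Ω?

R1: brown, violet, white → 179; green ×10^5 → 17900000 Ω.
R2: green, grey → 58; red ×10^2 → 5800 Ω.
Series: 17900000 + 5800 = 17905800 Ω.

17905800 Ω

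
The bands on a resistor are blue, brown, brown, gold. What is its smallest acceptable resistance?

579.5 Ω

Blue → 6 (first significant figure)
Brown → 1 (second significant figure)
Brown → ×10 multiplier
Gold → ±5% tolerance
61 × 10 = 610 Ω
Smallest = 610 × (1 − 5/100) = 579.5 Ω.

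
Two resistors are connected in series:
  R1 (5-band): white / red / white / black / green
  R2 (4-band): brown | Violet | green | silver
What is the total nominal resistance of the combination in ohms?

R1: white, red, white → 929; black ×1 → 929 Ω.
R2: brown, violet → 17; green ×10^5 → 1700000 Ω.
Series: 929 + 1700000 = 1700929 Ω.

1700929 Ω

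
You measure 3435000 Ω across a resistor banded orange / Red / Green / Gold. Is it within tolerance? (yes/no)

no

Orange → 3 (first significant figure)
Red → 2 (second significant figure)
Green → ×10^5 multiplier
Gold → ±5% tolerance
32 × 100000 = 3200000 Ω
Allowed range: 3040000 Ω to 3360000 Ω.
3435000 Ω lies outside that range.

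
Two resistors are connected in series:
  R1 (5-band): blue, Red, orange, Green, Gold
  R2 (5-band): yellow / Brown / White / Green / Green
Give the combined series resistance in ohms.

104200000 Ω

R1: blue, red, orange → 623; green ×10^5 → 62300000 Ω.
R2: yellow, brown, white → 419; green ×10^5 → 41900000 Ω.
Series: 62300000 + 41900000 = 104200000 Ω.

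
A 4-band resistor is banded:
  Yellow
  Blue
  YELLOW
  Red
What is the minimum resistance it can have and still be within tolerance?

Yellow → 4 (first significant figure)
Blue → 6 (second significant figure)
Yellow → ×10^4 multiplier
Red → ±2% tolerance
46 × 10000 = 460000 Ω
Minimum = 460000 × (1 − 2/100) = 450800 Ω.

450800 Ω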